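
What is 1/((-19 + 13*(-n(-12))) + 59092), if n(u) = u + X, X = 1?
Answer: 1/59216 ≈ 1.6887e-5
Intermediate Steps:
n(u) = 1 + u (n(u) = u + 1 = 1 + u)
1/((-19 + 13*(-n(-12))) + 59092) = 1/((-19 + 13*(-(1 - 12))) + 59092) = 1/((-19 + 13*(-1*(-11))) + 59092) = 1/((-19 + 13*11) + 59092) = 1/((-19 + 143) + 59092) = 1/(124 + 59092) = 1/59216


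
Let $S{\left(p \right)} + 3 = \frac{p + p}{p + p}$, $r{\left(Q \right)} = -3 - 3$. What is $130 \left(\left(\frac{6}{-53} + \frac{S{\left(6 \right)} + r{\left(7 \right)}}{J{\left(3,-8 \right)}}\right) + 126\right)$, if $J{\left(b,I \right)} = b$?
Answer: $\frac{2546960}{159} \approx 16019.0$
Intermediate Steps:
$r{\left(Q \right)} = -6$
$S{\left(p \right)} = -2$ ($S{\left(p \right)} = -3 + \frac{p + p}{p + p} = -3 + \frac{2 p}{2 p} = -3 + 2 p \frac{1}{2 p} = -3 + 1 = -2$)
$130 \left(\left(\frac{6}{-53} + \frac{S{\left(6 \right)} + r{\left(7 \right)}}{J{\left(3,-8 \right)}}\right) + 126\right) = 130 \left(\left(\frac{6}{-53} + \frac{-2 - 6}{3}\right) + 126\right) = 130 \left(\left(6 \left(- \frac{1}{53}\right) - \frac{8}{3}\right) + 126\right) = 130 \left(\left(- \frac{6}{53} - \frac{8}{3}\right) + 126\right) = 130 \left(- \frac{442}{159} + 126\right) = 130 \cdot \frac{19592}{159} = \frac{2546960}{159}$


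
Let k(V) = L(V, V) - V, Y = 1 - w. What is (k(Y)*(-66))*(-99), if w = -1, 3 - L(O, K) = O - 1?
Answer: 0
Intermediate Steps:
L(O, K) = 4 - O (L(O, K) = 3 - (O - 1) = 3 - (-1 + O) = 3 + (1 - O) = 4 - O)
Y = 2 (Y = 1 - 1*(-1) = 1 + 1 = 2)
k(V) = 4 - 2*V (k(V) = (4 - V) - V = 4 - 2*V)
(k(Y)*(-66))*(-99) = ((4 - 2*2)*(-66))*(-99) = ((4 - 4)*(-66))*(-99) = (0*(-66))*(-99) = 0*(-99) = 0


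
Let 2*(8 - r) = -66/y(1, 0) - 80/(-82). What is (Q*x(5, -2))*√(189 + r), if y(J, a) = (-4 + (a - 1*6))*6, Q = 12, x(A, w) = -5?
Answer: -6*√32941245/41 ≈ -839.92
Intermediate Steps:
y(J, a) = -60 + 6*a (y(J, a) = (-4 + (a - 6))*6 = (-4 + (-6 + a))*6 = (-10 + a)*6 = -60 + 6*a)
r = 5709/820 (r = 8 - (-66/(-60 + 6*0) - 80/(-82))/2 = 8 - (-66/(-60 + 0) - 80*(-1/82))/2 = 8 - (-66/(-60) + 40/41)/2 = 8 - (-66*(-1/60) + 40/41)/2 = 8 - (11/10 + 40/41)/2 = 8 - ½*851/410 = 8 - 851/820 = 5709/820 ≈ 6.9622)
(Q*x(5, -2))*√(189 + r) = (12*(-5))*√(189 + 5709/820) = -6*√32941245/41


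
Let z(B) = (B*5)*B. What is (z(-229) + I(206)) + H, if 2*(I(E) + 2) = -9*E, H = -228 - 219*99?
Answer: 239367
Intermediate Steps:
H = -21909 (H = -228 - 21681 = -21909)
z(B) = 5*B² (z(B) = (5*B)*B = 5*B²)
I(E) = -2 - 9*E/2 (I(E) = -2 + (-9*E)/2 = -2 - 9*E/2)
(z(-229) + I(206)) + H = (5*(-229)² + (-2 - 9/2*206)) - 21909 = (5*52441 + (-2 - 927)) - 21909 = (262205 - 929) - 21909 = 261276 - 21909 = 239367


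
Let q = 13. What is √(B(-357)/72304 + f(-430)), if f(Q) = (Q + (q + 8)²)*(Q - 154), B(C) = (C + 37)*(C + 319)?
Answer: 4*I*√8198961789/4519 ≈ 80.149*I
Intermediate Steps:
B(C) = (37 + C)*(319 + C)
f(Q) = (-154 + Q)*(441 + Q) (f(Q) = (Q + (13 + 8)²)*(Q - 154) = (Q + 21²)*(-154 + Q) = (Q + 441)*(-154 + Q) = (441 + Q)*(-154 + Q) = (-154 + Q)*(441 + Q))
√(B(-357)/72304 + f(-430)) = √((11803 + (-357)² + 356*(-357))/72304 + (-67914 + (-430)² + 287*(-430))) = √((11803 + 127449 - 127092)*(1/72304) + (-67914 + 184900 - 123410)) = √(12160*(1/72304) - 6424) = √(760/4519 - 6424) = √(-29029296/4519) = 4*I*√8198961789/4519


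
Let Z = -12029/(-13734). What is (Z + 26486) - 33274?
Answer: -93214363/13734 ≈ -6787.1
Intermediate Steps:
Z = 12029/13734 (Z = -12029*(-1/13734) = 12029/13734 ≈ 0.87586)
(Z + 26486) - 33274 = (12029/13734 + 26486) - 33274 = 363770753/13734 - 33274 = -93214363/13734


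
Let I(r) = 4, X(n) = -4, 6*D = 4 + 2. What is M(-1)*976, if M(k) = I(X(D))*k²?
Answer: 3904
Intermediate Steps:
D = 1 (D = (4 + 2)/6 = (⅙)*6 = 1)
M(k) = 4*k²
M(-1)*976 = (4*(-1)²)*976 = (4*1)*976 = 4*976 = 3904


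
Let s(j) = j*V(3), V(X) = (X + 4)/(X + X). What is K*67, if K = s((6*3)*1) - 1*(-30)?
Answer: 3417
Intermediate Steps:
V(X) = (4 + X)/(2*X) (V(X) = (4 + X)/((2*X)) = (4 + X)*(1/(2*X)) = (4 + X)/(2*X))
s(j) = 7*j/6 (s(j) = j*((1/2)*(4 + 3)/3) = j*((1/2)*(1/3)*7) = j*(7/6) = 7*j/6)
K = 51 (K = 7*((6*3)*1)/6 - 1*(-30) = 7*(18*1)/6 + 30 = (7/6)*18 + 30 = 21 + 30 = 51)
K*67 = 51*67 = 3417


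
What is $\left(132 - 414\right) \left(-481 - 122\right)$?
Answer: $170046$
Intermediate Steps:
$\left(132 - 414\right) \left(-481 - 122\right) = \left(-282\right) \left(-603\right) = 170046$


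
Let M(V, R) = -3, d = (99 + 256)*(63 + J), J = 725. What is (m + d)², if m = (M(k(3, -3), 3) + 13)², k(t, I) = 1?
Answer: 78310425600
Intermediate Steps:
d = 279740 (d = (99 + 256)*(63 + 725) = 355*788 = 279740)
m = 100 (m = (-3 + 13)² = 10² = 100)
(m + d)² = (100 + 279740)² = 279840² = 78310425600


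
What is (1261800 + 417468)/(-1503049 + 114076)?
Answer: -559756/462991 ≈ -1.2090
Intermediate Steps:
(1261800 + 417468)/(-1503049 + 114076) = 1679268/(-1388973) = 1679268*(-1/1388973) = -559756/462991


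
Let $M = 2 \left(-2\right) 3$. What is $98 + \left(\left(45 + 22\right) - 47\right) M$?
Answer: $-142$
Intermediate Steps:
$M = -12$ ($M = \left(-4\right) 3 = -12$)
$98 + \left(\left(45 + 22\right) - 47\right) M = 98 + \left(\left(45 + 22\right) - 47\right) \left(-12\right) = 98 + \left(67 - 47\right) \left(-12\right) = 98 + 20 \left(-12\right) = 98 - 240 = -142$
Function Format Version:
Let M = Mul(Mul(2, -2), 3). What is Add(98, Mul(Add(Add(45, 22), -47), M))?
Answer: -142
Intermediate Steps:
M = -12 (M = Mul(-4, 3) = -12)
Add(98, Mul(Add(Add(45, 22), -47), M)) = Add(98, Mul(Add(Add(45, 22), -47), -12)) = Add(98, Mul(Add(67, -47), -12)) = Add(98, Mul(20, -12)) = Add(98, -240) = -142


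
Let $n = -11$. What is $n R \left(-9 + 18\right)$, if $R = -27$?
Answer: $2673$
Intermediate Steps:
$n R \left(-9 + 18\right) = \left(-11\right) \left(-27\right) \left(-9 + 18\right) = 297 \cdot 9 = 2673$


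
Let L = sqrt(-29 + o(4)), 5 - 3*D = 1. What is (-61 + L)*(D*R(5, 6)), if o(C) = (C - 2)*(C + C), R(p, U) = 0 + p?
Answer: -1220/3 + 20*I*sqrt(13)/3 ≈ -406.67 + 24.037*I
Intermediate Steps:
R(p, U) = p
o(C) = 2*C*(-2 + C) (o(C) = (-2 + C)*(2*C) = 2*C*(-2 + C))
D = 4/3 (D = 5/3 - 1/3*1 = 5/3 - 1/3 = 4/3 ≈ 1.3333)
L = I*sqrt(13) (L = sqrt(-29 + 2*4*(-2 + 4)) = sqrt(-29 + 2*4*2) = sqrt(-29 + 16) = sqrt(-13) = I*sqrt(13) ≈ 3.6056*I)
(-61 + L)*(D*R(5, 6)) = (-61 + I*sqrt(13))*((4/3)*5) = (-61 + I*sqrt(13))*(20/3) = -1220/3 + 20*I*sqrt(13)/3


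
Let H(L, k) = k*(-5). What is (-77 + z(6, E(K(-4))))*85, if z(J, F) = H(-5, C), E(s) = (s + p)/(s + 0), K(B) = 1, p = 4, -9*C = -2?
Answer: -59755/9 ≈ -6639.4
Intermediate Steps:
C = 2/9 (C = -⅑*(-2) = 2/9 ≈ 0.22222)
H(L, k) = -5*k
E(s) = (4 + s)/s (E(s) = (s + 4)/(s + 0) = (4 + s)/s)
z(J, F) = -10/9 (z(J, F) = -5*2/9 = -10/9)
(-77 + z(6, E(K(-4))))*85 = (-77 - 10/9)*85 = -703/9*85 = -59755/9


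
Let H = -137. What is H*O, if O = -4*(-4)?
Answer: -2192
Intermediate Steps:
O = 16
H*O = -137*16 = -2192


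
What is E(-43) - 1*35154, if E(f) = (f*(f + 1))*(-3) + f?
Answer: -40615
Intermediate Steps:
E(f) = f - 3*f*(1 + f) (E(f) = (f*(1 + f))*(-3) + f = -3*f*(1 + f) + f = f - 3*f*(1 + f))
E(-43) - 1*35154 = -1*(-43)*(2 + 3*(-43)) - 1*35154 = -1*(-43)*(2 - 129) - 35154 = -1*(-43)*(-127) - 35154 = -5461 - 35154 = -40615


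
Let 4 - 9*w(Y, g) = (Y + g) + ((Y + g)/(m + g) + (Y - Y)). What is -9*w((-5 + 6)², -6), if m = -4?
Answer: -17/2 ≈ -8.5000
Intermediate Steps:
w(Y, g) = 4/9 - Y/9 - g/9 - (Y + g)/(9*(-4 + g)) (w(Y, g) = 4/9 - ((Y + g) + ((Y + g)/(-4 + g) + (Y - Y)))/9 = 4/9 - ((Y + g) + ((Y + g)/(-4 + g) + 0))/9 = 4/9 - ((Y + g) + (Y + g)/(-4 + g))/9 = 4/9 - (Y + g + (Y + g)/(-4 + g))/9 = 4/9 + (-Y/9 - g/9 - (Y + g)/(9*(-4 + g))) = 4/9 - Y/9 - g/9 - (Y + g)/(9*(-4 + g)))
-9*w((-5 + 6)², -6) = -(-16 - 1*(-6)² + 3*(-5 + 6)² + 7*(-6) - 1*(-5 + 6)²*(-6))/(-4 - 6) = -(-16 - 1*36 + 3*1² - 42 - 1*1²*(-6))/(-10) = -(-1)*(-16 - 36 + 3*1 - 42 - 1*1*(-6))/10 = -(-1)*(-16 - 36 + 3 - 42 + 6)/10 = -(-1)*(-85)/10 = -9*17/18 = -17/2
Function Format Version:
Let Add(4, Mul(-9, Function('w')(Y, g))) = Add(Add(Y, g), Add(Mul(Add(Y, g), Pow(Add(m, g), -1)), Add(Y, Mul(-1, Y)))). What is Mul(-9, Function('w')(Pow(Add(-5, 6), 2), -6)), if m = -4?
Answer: Rational(-17, 2) ≈ -8.5000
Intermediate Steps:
Function('w')(Y, g) = Add(Rational(4, 9), Mul(Rational(-1, 9), Y), Mul(Rational(-1, 9), g), Mul(Rational(-1, 9), Pow(Add(-4, g), -1), Add(Y, g))) (Function('w')(Y, g) = Add(Rational(4, 9), Mul(Rational(-1, 9), Add(Add(Y, g), Add(Mul(Add(Y, g), Pow(Add(-4, g), -1)), Add(Y, Mul(-1, Y)))))) = Add(Rational(4, 9), Mul(Rational(-1, 9), Add(Add(Y, g), Add(Mul(Pow(Add(-4, g), -1), Add(Y, g)), 0)))) = Add(Rational(4, 9), Mul(Rational(-1, 9), Add(Add(Y, g), Mul(Pow(Add(-4, g), -1), Add(Y, g))))) = Add(Rational(4, 9), Mul(Rational(-1, 9), Add(Y, g, Mul(Pow(Add(-4, g), -1), Add(Y, g))))) = Add(Rational(4, 9), Add(Mul(Rational(-1, 9), Y), Mul(Rational(-1, 9), g), Mul(Rational(-1, 9), Pow(Add(-4, g), -1), Add(Y, g)))) = Add(Rational(4, 9), Mul(Rational(-1, 9), Y), Mul(Rational(-1, 9), g), Mul(Rational(-1, 9), Pow(Add(-4, g), -1), Add(Y, g))))
Mul(-9, Function('w')(Pow(Add(-5, 6), 2), -6)) = Mul(-9, Mul(Rational(1, 9), Pow(Add(-4, -6), -1), Add(-16, Mul(-1, Pow(-6, 2)), Mul(3, Pow(Add(-5, 6), 2)), Mul(7, -6), Mul(-1, Pow(Add(-5, 6), 2), -6)))) = Mul(-9, Mul(Rational(1, 9), Pow(-10, -1), Add(-16, Mul(-1, 36), Mul(3, Pow(1, 2)), -42, Mul(-1, Pow(1, 2), -6)))) = Mul(-9, Mul(Rational(1, 9), Rational(-1, 10), Add(-16, -36, Mul(3, 1), -42, Mul(-1, 1, -6)))) = Mul(-9, Mul(Rational(1, 9), Rational(-1, 10), Add(-16, -36, 3, -42, 6))) = Mul(-9, Mul(Rational(1, 9), Rational(-1, 10), -85)) = Mul(-9, Rational(17, 18)) = Rational(-17, 2)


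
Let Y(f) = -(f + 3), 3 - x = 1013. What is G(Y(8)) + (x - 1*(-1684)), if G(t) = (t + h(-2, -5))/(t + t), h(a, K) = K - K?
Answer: 1349/2 ≈ 674.50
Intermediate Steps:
x = -1010 (x = 3 - 1*1013 = 3 - 1013 = -1010)
h(a, K) = 0
Y(f) = -3 - f (Y(f) = -(3 + f) = -3 - f)
G(t) = ½ (G(t) = (t + 0)/(t + t) = t/((2*t)) = t*(1/(2*t)) = ½)
G(Y(8)) + (x - 1*(-1684)) = ½ + (-1010 - 1*(-1684)) = ½ + (-1010 + 1684) = ½ + 674 = 1349/2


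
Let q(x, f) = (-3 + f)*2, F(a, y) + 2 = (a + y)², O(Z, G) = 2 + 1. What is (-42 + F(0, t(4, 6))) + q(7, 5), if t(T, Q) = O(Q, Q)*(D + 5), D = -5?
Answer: -40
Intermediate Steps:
O(Z, G) = 3
t(T, Q) = 0 (t(T, Q) = 3*(-5 + 5) = 3*0 = 0)
F(a, y) = -2 + (a + y)²
q(x, f) = -6 + 2*f
(-42 + F(0, t(4, 6))) + q(7, 5) = (-42 + (-2 + (0 + 0)²)) + (-6 + 2*5) = (-42 + (-2 + 0²)) + (-6 + 10) = (-42 + (-2 + 0)) + 4 = (-42 - 2) + 4 = -44 + 4 = -40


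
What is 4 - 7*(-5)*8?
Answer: 284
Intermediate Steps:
4 - 7*(-5)*8 = 4 + 35*8 = 4 + 280 = 284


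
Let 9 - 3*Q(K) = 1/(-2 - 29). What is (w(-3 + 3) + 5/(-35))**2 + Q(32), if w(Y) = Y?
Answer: 13813/4557 ≈ 3.0312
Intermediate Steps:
Q(K) = 280/93 (Q(K) = 3 - 1/(3*(-2 - 29)) = 3 - 1/3/(-31) = 3 - 1/3*(-1/31) = 3 + 1/93 = 280/93)
(w(-3 + 3) + 5/(-35))**2 + Q(32) = ((-3 + 3) + 5/(-35))**2 + 280/93 = (0 + 5*(-1/35))**2 + 280/93 = (0 - 1/7)**2 + 280/93 = (-1/7)**2 + 280/93 = 1/49 + 280/93 = 13813/4557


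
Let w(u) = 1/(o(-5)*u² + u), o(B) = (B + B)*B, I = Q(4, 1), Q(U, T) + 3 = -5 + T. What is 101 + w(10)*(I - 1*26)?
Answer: 168659/1670 ≈ 100.99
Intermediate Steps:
Q(U, T) = -8 + T (Q(U, T) = -3 + (-5 + T) = -8 + T)
I = -7 (I = -8 + 1 = -7)
o(B) = 2*B² (o(B) = (2*B)*B = 2*B²)
w(u) = 1/(u + 50*u²) (w(u) = 1/((2*(-5)²)*u² + u) = 1/((2*25)*u² + u) = 1/(50*u² + u) = 1/(u + 50*u²))
101 + w(10)*(I - 1*26) = 101 + (1/(10*(1 + 50*10)))*(-7 - 1*26) = 101 + (1/(10*(1 + 500)))*(-7 - 26) = 101 + ((⅒)/501)*(-33) = 101 + ((⅒)*(1/501))*(-33) = 101 + (1/5010)*(-33) = 101 - 11/1670 = 168659/1670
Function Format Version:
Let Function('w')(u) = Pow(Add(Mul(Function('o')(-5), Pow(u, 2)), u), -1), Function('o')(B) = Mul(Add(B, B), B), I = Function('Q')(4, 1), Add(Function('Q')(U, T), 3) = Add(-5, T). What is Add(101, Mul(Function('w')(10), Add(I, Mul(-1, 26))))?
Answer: Rational(168659, 1670) ≈ 100.99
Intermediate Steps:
Function('Q')(U, T) = Add(-8, T) (Function('Q')(U, T) = Add(-3, Add(-5, T)) = Add(-8, T))
I = -7 (I = Add(-8, 1) = -7)
Function('o')(B) = Mul(2, Pow(B, 2)) (Function('o')(B) = Mul(Mul(2, B), B) = Mul(2, Pow(B, 2)))
Function('w')(u) = Pow(Add(u, Mul(50, Pow(u, 2))), -1) (Function('w')(u) = Pow(Add(Mul(Mul(2, Pow(-5, 2)), Pow(u, 2)), u), -1) = Pow(Add(Mul(Mul(2, 25), Pow(u, 2)), u), -1) = Pow(Add(Mul(50, Pow(u, 2)), u), -1) = Pow(Add(u, Mul(50, Pow(u, 2))), -1))
Add(101, Mul(Function('w')(10), Add(I, Mul(-1, 26)))) = Add(101, Mul(Mul(Pow(10, -1), Pow(Add(1, Mul(50, 10)), -1)), Add(-7, Mul(-1, 26)))) = Add(101, Mul(Mul(Rational(1, 10), Pow(Add(1, 500), -1)), Add(-7, -26))) = Add(101, Mul(Mul(Rational(1, 10), Pow(501, -1)), -33)) = Add(101, Mul(Mul(Rational(1, 10), Rational(1, 501)), -33)) = Add(101, Mul(Rational(1, 5010), -33)) = Add(101, Rational(-11, 1670)) = Rational(168659, 1670)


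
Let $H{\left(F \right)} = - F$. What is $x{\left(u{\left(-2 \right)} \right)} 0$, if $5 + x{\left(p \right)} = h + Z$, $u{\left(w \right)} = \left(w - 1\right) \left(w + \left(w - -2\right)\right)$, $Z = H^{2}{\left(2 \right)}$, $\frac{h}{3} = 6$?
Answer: $0$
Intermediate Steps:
$h = 18$ ($h = 3 \cdot 6 = 18$)
$Z = 4$ ($Z = \left(\left(-1\right) 2\right)^{2} = \left(-2\right)^{2} = 4$)
$u{\left(w \right)} = \left(-1 + w\right) \left(2 + 2 w\right)$ ($u{\left(w \right)} = \left(-1 + w\right) \left(w + \left(w + 2\right)\right) = \left(-1 + w\right) \left(w + \left(2 + w\right)\right) = \left(-1 + w\right) \left(2 + 2 w\right)$)
$x{\left(p \right)} = 17$ ($x{\left(p \right)} = -5 + \left(18 + 4\right) = -5 + 22 = 17$)
$x{\left(u{\left(-2 \right)} \right)} 0 = 17 \cdot 0 = 0$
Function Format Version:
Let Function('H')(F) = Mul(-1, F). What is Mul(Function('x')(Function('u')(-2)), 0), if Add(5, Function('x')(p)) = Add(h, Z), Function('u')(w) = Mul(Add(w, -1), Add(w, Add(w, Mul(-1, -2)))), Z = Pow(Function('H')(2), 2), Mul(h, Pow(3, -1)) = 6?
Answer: 0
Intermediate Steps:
h = 18 (h = Mul(3, 6) = 18)
Z = 4 (Z = Pow(Mul(-1, 2), 2) = Pow(-2, 2) = 4)
Function('u')(w) = Mul(Add(-1, w), Add(2, Mul(2, w))) (Function('u')(w) = Mul(Add(-1, w), Add(w, Add(w, 2))) = Mul(Add(-1, w), Add(w, Add(2, w))) = Mul(Add(-1, w), Add(2, Mul(2, w))))
Function('x')(p) = 17 (Function('x')(p) = Add(-5, Add(18, 4)) = Add(-5, 22) = 17)
Mul(Function('x')(Function('u')(-2)), 0) = Mul(17, 0) = 0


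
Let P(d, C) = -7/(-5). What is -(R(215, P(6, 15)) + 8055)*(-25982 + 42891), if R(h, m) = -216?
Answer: -132549651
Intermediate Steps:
P(d, C) = 7/5 (P(d, C) = -7*(-⅕) = 7/5)
-(R(215, P(6, 15)) + 8055)*(-25982 + 42891) = -(-216 + 8055)*(-25982 + 42891) = -7839*16909 = -1*132549651 = -132549651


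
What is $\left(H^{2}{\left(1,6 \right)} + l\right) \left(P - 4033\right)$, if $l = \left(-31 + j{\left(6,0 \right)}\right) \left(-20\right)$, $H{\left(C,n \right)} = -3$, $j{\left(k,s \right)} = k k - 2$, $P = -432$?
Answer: $227715$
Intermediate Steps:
$j{\left(k,s \right)} = -2 + k^{2}$ ($j{\left(k,s \right)} = k^{2} - 2 = -2 + k^{2}$)
$l = -60$ ($l = \left(-31 - \left(2 - 6^{2}\right)\right) \left(-20\right) = \left(-31 + \left(-2 + 36\right)\right) \left(-20\right) = \left(-31 + 34\right) \left(-20\right) = 3 \left(-20\right) = -60$)
$\left(H^{2}{\left(1,6 \right)} + l\right) \left(P - 4033\right) = \left(\left(-3\right)^{2} - 60\right) \left(-432 - 4033\right) = \left(9 - 60\right) \left(-4465\right) = \left(-51\right) \left(-4465\right) = 227715$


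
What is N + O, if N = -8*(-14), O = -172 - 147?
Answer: -207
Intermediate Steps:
O = -319
N = 112
N + O = 112 - 319 = -207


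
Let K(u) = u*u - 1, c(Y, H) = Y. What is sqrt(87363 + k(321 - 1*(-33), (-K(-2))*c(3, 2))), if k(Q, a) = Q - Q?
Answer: 3*sqrt(9707) ≈ 295.57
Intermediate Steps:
K(u) = -1 + u**2 (K(u) = u**2 - 1 = -1 + u**2)
k(Q, a) = 0
sqrt(87363 + k(321 - 1*(-33), (-K(-2))*c(3, 2))) = sqrt(87363 + 0) = sqrt(87363) = 3*sqrt(9707)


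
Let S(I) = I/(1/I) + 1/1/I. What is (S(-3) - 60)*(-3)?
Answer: 162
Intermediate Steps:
S(I) = I + I² (S(I) = I*I + 1*I = I² + I = I + I²)
(S(-3) - 60)*(-3) = (-3*(1 - 3) - 60)*(-3) = (-3*(-2) - 60)*(-3) = (6 - 60)*(-3) = -54*(-3) = 162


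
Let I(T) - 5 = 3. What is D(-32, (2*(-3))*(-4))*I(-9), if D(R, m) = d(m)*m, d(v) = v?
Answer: 4608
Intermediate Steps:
D(R, m) = m² (D(R, m) = m*m = m²)
I(T) = 8 (I(T) = 5 + 3 = 8)
D(-32, (2*(-3))*(-4))*I(-9) = ((2*(-3))*(-4))²*8 = (-6*(-4))²*8 = 24²*8 = 576*8 = 4608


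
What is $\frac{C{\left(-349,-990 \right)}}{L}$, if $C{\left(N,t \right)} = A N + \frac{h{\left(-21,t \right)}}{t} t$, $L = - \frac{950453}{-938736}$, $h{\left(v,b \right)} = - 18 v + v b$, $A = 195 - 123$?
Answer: $- \frac{3717394560}{950453} \approx -3911.2$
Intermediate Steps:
$A = 72$
$h{\left(v,b \right)} = - 18 v + b v$
$L = \frac{950453}{938736}$ ($L = \left(-950453\right) \left(- \frac{1}{938736}\right) = \frac{950453}{938736} \approx 1.0125$)
$C{\left(N,t \right)} = 378 - 21 t + 72 N$ ($C{\left(N,t \right)} = 72 N + \frac{\left(-21\right) \left(-18 + t\right)}{t} t = 72 N + \frac{378 - 21 t}{t} t = 72 N - \left(-378 + 21 t\right) = 378 - 21 t + 72 N$)
$\frac{C{\left(-349,-990 \right)}}{L} = \frac{378 - -20790 + 72 \left(-349\right)}{\frac{950453}{938736}} = \left(378 + 20790 - 25128\right) \frac{938736}{950453} = \left(-3960\right) \frac{938736}{950453} = - \frac{3717394560}{950453}$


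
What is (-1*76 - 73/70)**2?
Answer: 29084449/4900 ≈ 5935.6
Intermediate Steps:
(-1*76 - 73/70)**2 = (-76 - 73*1/70)**2 = (-76 - 73/70)**2 = (-5393/70)**2 = 29084449/4900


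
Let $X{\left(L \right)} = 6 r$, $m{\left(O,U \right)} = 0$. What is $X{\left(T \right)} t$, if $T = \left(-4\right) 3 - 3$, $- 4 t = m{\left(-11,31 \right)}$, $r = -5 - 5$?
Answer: $0$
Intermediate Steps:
$r = -10$
$t = 0$ ($t = \left(- \frac{1}{4}\right) 0 = 0$)
$T = -15$ ($T = -12 - 3 = -15$)
$X{\left(L \right)} = -60$ ($X{\left(L \right)} = 6 \left(-10\right) = -60$)
$X{\left(T \right)} t = \left(-60\right) 0 = 0$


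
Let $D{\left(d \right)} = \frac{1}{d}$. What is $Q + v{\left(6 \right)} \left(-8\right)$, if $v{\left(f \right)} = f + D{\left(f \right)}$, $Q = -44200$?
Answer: $- \frac{132748}{3} \approx -44249.0$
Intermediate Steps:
$v{\left(f \right)} = f + \frac{1}{f}$
$Q + v{\left(6 \right)} \left(-8\right) = -44200 + \left(6 + \frac{1}{6}\right) \left(-8\right) = -44200 + \frac{37}{6} \left(-8\right) = -44200 - \frac{148}{3} = - \frac{132748}{3}$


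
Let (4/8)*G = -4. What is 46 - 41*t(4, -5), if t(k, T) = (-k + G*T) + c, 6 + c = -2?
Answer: -1102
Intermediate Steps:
G = -8 (G = 2*(-4) = -8)
c = -8 (c = -6 - 2 = -8)
t(k, T) = -8 - k - 8*T (t(k, T) = (-k - 8*T) - 8 = -8 - k - 8*T)
46 - 41*t(4, -5) = 46 - 41*(-8 - 1*4 - 8*(-5)) = 46 - 41*(-8 - 4 + 40) = 46 - 41*28 = 46 - 1148 = -1102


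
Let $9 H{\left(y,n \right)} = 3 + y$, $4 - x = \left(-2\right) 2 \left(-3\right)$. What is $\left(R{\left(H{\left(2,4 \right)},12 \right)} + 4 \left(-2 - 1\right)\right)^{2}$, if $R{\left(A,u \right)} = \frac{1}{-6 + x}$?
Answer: $\frac{28561}{196} \approx 145.72$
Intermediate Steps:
$x = -8$ ($x = 4 - \left(-2\right) 2 \left(-3\right) = 4 - \left(-4\right) \left(-3\right) = 4 - 12 = -8$)
$H{\left(y,n \right)} = \frac{1}{3} + \frac{y}{9}$ ($H{\left(y,n \right)} = \frac{3 + y}{9} = \frac{1}{3} + \frac{y}{9}$)
$R{\left(A,u \right)} = - \frac{1}{14}$ ($R{\left(A,u \right)} = \frac{1}{-6 - 8} = \frac{1}{-14} = - \frac{1}{14}$)
$\left(R{\left(H{\left(2,4 \right)},12 \right)} + 4 \left(-2 - 1\right)\right)^{2} = \left(- \frac{1}{14} + 4 \left(-2 - 1\right)\right)^{2} = \left(- \frac{1}{14} + 4 \left(-3\right)\right)^{2} = \left(- \frac{1}{14} - 12\right)^{2} = \left(- \frac{169}{14}\right)^{2} = \frac{28561}{196}$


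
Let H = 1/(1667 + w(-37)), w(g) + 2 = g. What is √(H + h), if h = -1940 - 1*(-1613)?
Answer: I*√216668485/814 ≈ 18.083*I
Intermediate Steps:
h = -327 (h = -1940 + 1613 = -327)
w(g) = -2 + g
H = 1/1628 (H = 1/(1667 + (-2 - 37)) = 1/(1667 - 39) = 1/1628 ≈ 0.00061425)
√(H + h) = √(1/1628 - 327) = √(-532355/1628) = I*√216668485/814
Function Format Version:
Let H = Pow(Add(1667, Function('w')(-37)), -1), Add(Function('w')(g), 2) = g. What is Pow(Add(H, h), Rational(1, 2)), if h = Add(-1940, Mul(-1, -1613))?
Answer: Mul(Rational(1, 814), I, Pow(216668485, Rational(1, 2))) ≈ Mul(18.083, I)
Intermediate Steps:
h = -327 (h = Add(-1940, 1613) = -327)
Function('w')(g) = Add(-2, g)
H = Rational(1, 1628) (H = Pow(Add(1667, Add(-2, -37)), -1) = Pow(Add(1667, -39), -1) = Pow(1628, -1) = Rational(1, 1628) ≈ 0.00061425)
Pow(Add(H, h), Rational(1, 2)) = Pow(Add(Rational(1, 1628), -327), Rational(1, 2)) = Pow(Rational(-532355, 1628), Rational(1, 2)) = Mul(Rational(1, 814), I, Pow(216668485, Rational(1, 2)))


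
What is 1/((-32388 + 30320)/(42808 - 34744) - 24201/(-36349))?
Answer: 73279584/29996783 ≈ 2.4429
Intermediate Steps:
1/((-32388 + 30320)/(42808 - 34744) - 24201/(-36349)) = 1/(-2068/8064 - 24201*(-1/36349)) = 1/(-2068*1/8064 + 24201/36349) = 1/(-517/2016 + 24201/36349) = 1/(29996783/73279584) = 73279584/29996783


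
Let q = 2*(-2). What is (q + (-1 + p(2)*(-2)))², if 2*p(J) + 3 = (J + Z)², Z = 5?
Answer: 2601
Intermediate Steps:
p(J) = -3/2 + (5 + J)²/2 (p(J) = -3/2 + (J + 5)²/2 = -3/2 + (5 + J)²/2)
q = -4
(q + (-1 + p(2)*(-2)))² = (-4 + (-1 + (-3/2 + (5 + 2)²/2)*(-2)))² = (-4 + (-1 + (-3/2 + (½)*7²)*(-2)))² = (-4 + (-1 + (-3/2 + (½)*49)*(-2)))² = (-4 + (-1 + (-3/2 + 49/2)*(-2)))² = (-4 + (-1 + 23*(-2)))² = (-4 + (-1 - 46))² = (-4 - 47)² = (-51)² = 2601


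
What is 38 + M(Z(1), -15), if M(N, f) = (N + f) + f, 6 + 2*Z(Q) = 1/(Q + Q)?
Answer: 21/4 ≈ 5.2500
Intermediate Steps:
Z(Q) = -3 + 1/(4*Q) (Z(Q) = -3 + 1/(2*(Q + Q)) = -3 + 1/(2*((2*Q))) = -3 + (1/(2*Q))/2 = -3 + 1/(4*Q))
M(N, f) = N + 2*f
38 + M(Z(1), -15) = 38 + ((-3 + (¼)/1) + 2*(-15)) = 38 + ((-3 + (¼)*1) - 30) = 38 + ((-3 + ¼) - 30) = 38 + (-11/4 - 30) = 38 - 131/4 = 21/4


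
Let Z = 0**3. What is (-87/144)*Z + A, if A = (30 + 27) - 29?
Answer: 28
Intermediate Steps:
Z = 0
A = 28 (A = 57 - 29 = 28)
(-87/144)*Z + A = -87/144*0 + 28 = -87*1/144*0 + 28 = -29/48*0 + 28 = 0 + 28 = 28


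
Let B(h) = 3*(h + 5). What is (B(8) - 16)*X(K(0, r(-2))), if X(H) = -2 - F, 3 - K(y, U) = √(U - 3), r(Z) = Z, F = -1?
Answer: -23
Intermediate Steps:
B(h) = 15 + 3*h (B(h) = 3*(5 + h) = 15 + 3*h)
K(y, U) = 3 - √(-3 + U) (K(y, U) = 3 - √(U - 3) = 3 - √(-3 + U))
X(H) = -1 (X(H) = -2 - 1*(-1) = -2 + 1 = -1)
(B(8) - 16)*X(K(0, r(-2))) = ((15 + 3*8) - 16)*(-1) = ((15 + 24) - 16)*(-1) = (39 - 16)*(-1) = 23*(-1) = -23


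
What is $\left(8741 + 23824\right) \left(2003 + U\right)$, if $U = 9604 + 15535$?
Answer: $883879230$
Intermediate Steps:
$U = 25139$
$\left(8741 + 23824\right) \left(2003 + U\right) = \left(8741 + 23824\right) \left(2003 + 25139\right) = 32565 \cdot 27142 = 883879230$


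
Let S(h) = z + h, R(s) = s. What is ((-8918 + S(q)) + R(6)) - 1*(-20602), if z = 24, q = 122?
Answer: 11836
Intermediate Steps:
S(h) = 24 + h
((-8918 + S(q)) + R(6)) - 1*(-20602) = ((-8918 + (24 + 122)) + 6) - 1*(-20602) = ((-8918 + 146) + 6) + 20602 = (-8772 + 6) + 20602 = -8766 + 20602 = 11836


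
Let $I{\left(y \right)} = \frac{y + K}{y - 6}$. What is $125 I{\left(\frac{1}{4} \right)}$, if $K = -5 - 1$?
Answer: $125$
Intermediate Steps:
$K = -6$
$I{\left(y \right)} = 1$ ($I{\left(y \right)} = \frac{y - 6}{y - 6} = \frac{-6 + y}{-6 + y} = 1$)
$125 I{\left(\frac{1}{4} \right)} = 125 \cdot 1 = 125$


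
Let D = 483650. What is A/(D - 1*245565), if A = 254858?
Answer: 254858/238085 ≈ 1.0704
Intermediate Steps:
A/(D - 1*245565) = 254858/(483650 - 1*245565) = 254858/(483650 - 245565) = 254858/238085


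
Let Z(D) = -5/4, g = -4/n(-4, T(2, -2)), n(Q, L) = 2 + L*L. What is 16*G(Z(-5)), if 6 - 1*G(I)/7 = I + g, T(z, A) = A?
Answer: 2660/3 ≈ 886.67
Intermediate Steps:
n(Q, L) = 2 + L²
g = -⅔ (g = -4/(2 + (-2)²) = -4/(2 + 4) = -4/6 = -4*⅙ = -⅔ ≈ -0.66667)
Z(D) = -5/4 (Z(D) = -5*¼ = -5/4)
G(I) = 140/3 - 7*I (G(I) = 42 - 7*(I - ⅔) = 42 - 7*(-⅔ + I) = 42 + (14/3 - 7*I) = 140/3 - 7*I)
16*G(Z(-5)) = 16*(140/3 - 7*(-5/4)) = 16*(140/3 + 35/4) = 16*(665/12) = 2660/3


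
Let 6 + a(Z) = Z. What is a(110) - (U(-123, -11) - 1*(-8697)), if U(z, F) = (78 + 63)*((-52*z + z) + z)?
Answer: -875743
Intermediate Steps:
U(z, F) = -7050*z (U(z, F) = 141*(-51*z + z) = 141*(-50*z) = -7050*z)
a(Z) = -6 + Z
a(110) - (U(-123, -11) - 1*(-8697)) = (-6 + 110) - (-7050*(-123) - 1*(-8697)) = 104 - (867150 + 8697) = 104 - 1*875847 = 104 - 875847 = -875743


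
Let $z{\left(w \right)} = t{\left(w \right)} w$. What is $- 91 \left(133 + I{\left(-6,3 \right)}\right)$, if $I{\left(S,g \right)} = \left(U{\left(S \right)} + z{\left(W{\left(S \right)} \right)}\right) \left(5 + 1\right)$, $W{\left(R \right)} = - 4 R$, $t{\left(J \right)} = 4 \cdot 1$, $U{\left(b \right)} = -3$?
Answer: $-62881$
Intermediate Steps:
$t{\left(J \right)} = 4$
$z{\left(w \right)} = 4 w$
$I{\left(S,g \right)} = -18 - 96 S$ ($I{\left(S,g \right)} = \left(-3 + 4 \left(- 4 S\right)\right) \left(5 + 1\right) = \left(-3 - 16 S\right) 6 = -18 - 96 S$)
$- 91 \left(133 + I{\left(-6,3 \right)}\right) = - 91 \left(133 - -558\right) = - 91 \left(133 + \left(-18 + 576\right)\right) = - 91 \left(133 + 558\right) = \left(-91\right) 691 = -62881$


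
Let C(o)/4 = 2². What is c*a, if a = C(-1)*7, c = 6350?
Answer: 711200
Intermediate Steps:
C(o) = 16 (C(o) = 4*2² = 4*4 = 16)
a = 112 (a = 16*7 = 112)
c*a = 6350*112 = 711200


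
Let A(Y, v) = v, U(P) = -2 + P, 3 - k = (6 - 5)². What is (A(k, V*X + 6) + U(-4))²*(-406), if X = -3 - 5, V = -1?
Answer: -25984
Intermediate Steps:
X = -8
k = 2 (k = 3 - (6 - 5)² = 3 - 1*1² = 3 - 1*1 = 3 - 1 = 2)
(A(k, V*X + 6) + U(-4))²*(-406) = ((-1*(-8) + 6) + (-2 - 4))²*(-406) = ((8 + 6) - 6)²*(-406) = (14 - 6)²*(-406) = 8²*(-406) = 64*(-406) = -25984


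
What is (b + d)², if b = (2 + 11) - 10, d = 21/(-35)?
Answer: 144/25 ≈ 5.7600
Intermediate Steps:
d = -⅗ (d = 21*(-1/35) = -⅗ ≈ -0.60000)
b = 3 (b = 13 - 10 = 3)
(b + d)² = (3 - ⅗)² = (12/5)² = 144/25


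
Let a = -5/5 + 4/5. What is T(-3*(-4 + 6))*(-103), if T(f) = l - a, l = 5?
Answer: -2678/5 ≈ -535.60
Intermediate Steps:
a = -1/5 (a = -5*1/5 + 4*(1/5) = -1 + 4/5 = -1/5 ≈ -0.20000)
T(f) = 26/5 (T(f) = 5 - 1*(-1/5) = 5 + 1/5 = 26/5)
T(-3*(-4 + 6))*(-103) = (26/5)*(-103) = -2678/5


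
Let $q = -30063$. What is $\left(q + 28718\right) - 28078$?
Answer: $-29423$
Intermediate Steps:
$\left(q + 28718\right) - 28078 = \left(-30063 + 28718\right) - 28078 = -1345 - 28078 = -29423$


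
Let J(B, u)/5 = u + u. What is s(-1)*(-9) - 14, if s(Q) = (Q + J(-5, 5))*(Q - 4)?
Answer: 2191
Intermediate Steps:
J(B, u) = 10*u (J(B, u) = 5*(u + u) = 5*(2*u) = 10*u)
s(Q) = (-4 + Q)*(50 + Q) (s(Q) = (Q + 10*5)*(Q - 4) = (Q + 50)*(-4 + Q) = (50 + Q)*(-4 + Q) = (-4 + Q)*(50 + Q))
s(-1)*(-9) - 14 = (-200 + (-1)² + 46*(-1))*(-9) - 14 = (-200 + 1 - 46)*(-9) - 14 = -245*(-9) - 14 = 2205 - 14 = 2191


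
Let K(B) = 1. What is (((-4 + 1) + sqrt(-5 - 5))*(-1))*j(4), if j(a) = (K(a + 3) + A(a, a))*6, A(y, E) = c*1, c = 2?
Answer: 54 - 18*I*sqrt(10) ≈ 54.0 - 56.921*I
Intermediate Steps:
A(y, E) = 2 (A(y, E) = 2*1 = 2)
j(a) = 18 (j(a) = (1 + 2)*6 = 3*6 = 18)
(((-4 + 1) + sqrt(-5 - 5))*(-1))*j(4) = (((-4 + 1) + sqrt(-5 - 5))*(-1))*18 = ((-3 + sqrt(-10))*(-1))*18 = ((-3 + I*sqrt(10))*(-1))*18 = (3 - I*sqrt(10))*18 = 54 - 18*I*sqrt(10)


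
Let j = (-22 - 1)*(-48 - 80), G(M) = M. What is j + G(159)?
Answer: 3103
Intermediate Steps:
j = 2944 (j = -23*(-128) = 2944)
j + G(159) = 2944 + 159 = 3103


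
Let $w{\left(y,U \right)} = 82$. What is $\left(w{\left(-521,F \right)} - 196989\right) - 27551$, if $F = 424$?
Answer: $-224458$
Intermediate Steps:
$\left(w{\left(-521,F \right)} - 196989\right) - 27551 = \left(82 - 196989\right) - 27551 = -196907 - 27551 = -224458$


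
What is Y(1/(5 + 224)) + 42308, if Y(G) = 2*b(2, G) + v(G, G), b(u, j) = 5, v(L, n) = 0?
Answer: 42318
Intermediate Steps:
Y(G) = 10 (Y(G) = 2*5 + 0 = 10 + 0 = 10)
Y(1/(5 + 224)) + 42308 = 10 + 42308 = 42318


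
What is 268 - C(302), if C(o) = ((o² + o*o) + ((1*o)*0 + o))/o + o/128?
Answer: -21719/64 ≈ -339.36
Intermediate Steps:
C(o) = o/128 + (o + 2*o²)/o (C(o) = ((o² + o²) + (o*0 + o))/o + o*(1/128) = (2*o² + (0 + o))/o + o/128 = (2*o² + o)/o + o/128 = (o + 2*o²)/o + o/128 = o/128 + (o + 2*o²)/o)
268 - C(302) = 268 - (1 + (257/128)*302) = 268 - (1 + 38807/64) = 268 - 1*38871/64 = 268 - 38871/64 = -21719/64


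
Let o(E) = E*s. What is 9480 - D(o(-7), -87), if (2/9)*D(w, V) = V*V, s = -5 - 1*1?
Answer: -49161/2 ≈ -24581.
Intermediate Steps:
s = -6 (s = -5 - 1 = -6)
o(E) = -6*E (o(E) = E*(-6) = -6*E)
D(w, V) = 9*V**2/2 (D(w, V) = 9*(V*V)/2 = 9*V**2/2)
9480 - D(o(-7), -87) = 9480 - 9*(-87)**2/2 = 9480 - 9*7569/2 = 9480 - 1*68121/2 = 9480 - 68121/2 = -49161/2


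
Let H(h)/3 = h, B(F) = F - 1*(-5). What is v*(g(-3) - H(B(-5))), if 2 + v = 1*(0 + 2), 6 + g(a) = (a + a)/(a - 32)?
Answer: 0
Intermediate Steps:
B(F) = 5 + F (B(F) = F + 5 = 5 + F)
g(a) = -6 + 2*a/(-32 + a) (g(a) = -6 + (a + a)/(a - 32) = -6 + (2*a)/(-32 + a) = -6 + 2*a/(-32 + a))
H(h) = 3*h
v = 0 (v = -2 + 1*(0 + 2) = -2 + 1*2 = -2 + 2 = 0)
v*(g(-3) - H(B(-5))) = 0*(4*(48 - 1*(-3))/(-32 - 3) - 3*(5 - 5)) = 0*(4*(48 + 3)/(-35) - 3*0) = 0*(4*(-1/35)*51 - 1*0) = 0*(-204/35 + 0) = 0*(-204/35) = 0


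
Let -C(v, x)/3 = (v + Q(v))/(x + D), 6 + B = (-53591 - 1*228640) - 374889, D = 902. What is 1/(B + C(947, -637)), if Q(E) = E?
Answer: -265/174144072 ≈ -1.5217e-6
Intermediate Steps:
B = -657126 (B = -6 + ((-53591 - 1*228640) - 374889) = -6 + ((-53591 - 228640) - 374889) = -6 + (-282231 - 374889) = -6 - 657120 = -657126)
C(v, x) = -6*v/(902 + x) (C(v, x) = -3*(v + v)/(x + 902) = -3*2*v/(902 + x) = -6*v/(902 + x))
1/(B + C(947, -637)) = 1/(-657126 - 6*947/(902 - 637)) = 1/(-657126 - 6*947/265) = 1/(-657126 - 6*947*1/265) = 1/(-657126 - 5682/265) = 1/(-174144072/265) = -265/174144072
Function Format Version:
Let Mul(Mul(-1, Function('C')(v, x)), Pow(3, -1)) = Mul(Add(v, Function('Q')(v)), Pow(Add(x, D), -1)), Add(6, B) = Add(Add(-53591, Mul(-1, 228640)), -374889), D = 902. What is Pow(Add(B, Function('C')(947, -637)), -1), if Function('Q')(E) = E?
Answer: Rational(-265, 174144072) ≈ -1.5217e-6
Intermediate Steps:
B = -657126 (B = Add(-6, Add(Add(-53591, Mul(-1, 228640)), -374889)) = Add(-6, Add(Add(-53591, -228640), -374889)) = Add(-6, Add(-282231, -374889)) = Add(-6, -657120) = -657126)
Function('C')(v, x) = Mul(-6, v, Pow(Add(902, x), -1)) (Function('C')(v, x) = Mul(-3, Mul(Add(v, v), Pow(Add(x, 902), -1))) = Mul(-3, Mul(Mul(2, v), Pow(Add(902, x), -1))) = Mul(-3, Mul(2, v, Pow(Add(902, x), -1))) = Mul(-6, v, Pow(Add(902, x), -1)))
Pow(Add(B, Function('C')(947, -637)), -1) = Pow(Add(-657126, Mul(-6, 947, Pow(Add(902, -637), -1))), -1) = Pow(Add(-657126, Mul(-6, 947, Pow(265, -1))), -1) = Pow(Add(-657126, Mul(-6, 947, Rational(1, 265))), -1) = Pow(Add(-657126, Rational(-5682, 265)), -1) = Pow(Rational(-174144072, 265), -1) = Rational(-265, 174144072)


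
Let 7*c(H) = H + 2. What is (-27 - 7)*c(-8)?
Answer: 204/7 ≈ 29.143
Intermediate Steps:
c(H) = 2/7 + H/7 (c(H) = (H + 2)/7 = (2 + H)/7 = 2/7 + H/7)
(-27 - 7)*c(-8) = (-27 - 7)*(2/7 + (⅐)*(-8)) = -34*(2/7 - 8/7) = -34*(-6/7) = 204/7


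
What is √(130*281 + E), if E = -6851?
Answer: √29679 ≈ 172.28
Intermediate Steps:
√(130*281 + E) = √(130*281 - 6851) = √(36530 - 6851) = √29679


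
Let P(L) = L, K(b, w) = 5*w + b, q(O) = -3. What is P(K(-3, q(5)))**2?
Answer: 324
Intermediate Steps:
K(b, w) = b + 5*w
P(K(-3, q(5)))**2 = (-3 + 5*(-3))**2 = (-3 - 15)**2 = (-18)**2 = 324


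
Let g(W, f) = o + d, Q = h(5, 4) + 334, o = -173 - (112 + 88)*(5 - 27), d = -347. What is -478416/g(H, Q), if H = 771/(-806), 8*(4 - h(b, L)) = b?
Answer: -59802/485 ≈ -123.30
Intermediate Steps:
h(b, L) = 4 - b/8
o = 4227 (o = -173 - 200*(-22) = -173 - 1*(-4400) = -173 + 4400 = 4227)
Q = 2699/8 (Q = (4 - ⅛*5) + 334 = (4 - 5/8) + 334 = 27/8 + 334 = 2699/8 ≈ 337.38)
H = -771/806 (H = 771*(-1/806) = -771/806 ≈ -0.95658)
g(W, f) = 3880 (g(W, f) = 4227 - 347 = 3880)
-478416/g(H, Q) = -478416/3880 = -478416*1/3880 = -59802/485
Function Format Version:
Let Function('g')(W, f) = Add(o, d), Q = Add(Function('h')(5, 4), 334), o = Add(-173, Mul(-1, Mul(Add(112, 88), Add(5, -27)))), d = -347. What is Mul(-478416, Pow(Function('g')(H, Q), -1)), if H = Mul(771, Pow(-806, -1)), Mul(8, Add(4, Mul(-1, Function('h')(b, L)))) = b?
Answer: Rational(-59802, 485) ≈ -123.30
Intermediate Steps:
Function('h')(b, L) = Add(4, Mul(Rational(-1, 8), b))
o = 4227 (o = Add(-173, Mul(-1, Mul(200, -22))) = Add(-173, Mul(-1, -4400)) = Add(-173, 4400) = 4227)
Q = Rational(2699, 8) (Q = Add(Add(4, Mul(Rational(-1, 8), 5)), 334) = Add(Add(4, Rational(-5, 8)), 334) = Add(Rational(27, 8), 334) = Rational(2699, 8) ≈ 337.38)
H = Rational(-771, 806) (H = Mul(771, Rational(-1, 806)) = Rational(-771, 806) ≈ -0.95658)
Function('g')(W, f) = 3880 (Function('g')(W, f) = Add(4227, -347) = 3880)
Mul(-478416, Pow(Function('g')(H, Q), -1)) = Mul(-478416, Pow(3880, -1)) = Mul(-478416, Rational(1, 3880)) = Rational(-59802, 485)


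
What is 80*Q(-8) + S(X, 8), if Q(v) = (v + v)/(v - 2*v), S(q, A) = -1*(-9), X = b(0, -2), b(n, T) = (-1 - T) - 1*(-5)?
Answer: -151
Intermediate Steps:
b(n, T) = 4 - T (b(n, T) = (-1 - T) + 5 = 4 - T)
X = 6 (X = 4 - 1*(-2) = 4 + 2 = 6)
S(q, A) = 9
Q(v) = -2 (Q(v) = (2*v)/((-v)) = (2*v)*(-1/v) = -2)
80*Q(-8) + S(X, 8) = 80*(-2) + 9 = -160 + 9 = -151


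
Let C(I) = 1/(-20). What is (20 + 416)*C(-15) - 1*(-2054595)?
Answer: 10272866/5 ≈ 2.0546e+6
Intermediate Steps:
C(I) = -1/20
(20 + 416)*C(-15) - 1*(-2054595) = (20 + 416)*(-1/20) - 1*(-2054595) = 436*(-1/20) + 2054595 = -109/5 + 2054595 = 10272866/5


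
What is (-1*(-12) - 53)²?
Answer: 1681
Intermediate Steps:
(-1*(-12) - 53)² = (12 - 53)² = (-41)² = 1681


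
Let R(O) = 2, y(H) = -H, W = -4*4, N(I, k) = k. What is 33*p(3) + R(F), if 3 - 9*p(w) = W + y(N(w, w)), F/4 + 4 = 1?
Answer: 248/3 ≈ 82.667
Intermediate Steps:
F = -12 (F = -16 + 4*1 = -16 + 4 = -12)
W = -16
p(w) = 19/9 + w/9 (p(w) = ⅓ - (-16 - w)/9 = ⅓ + (16/9 + w/9) = 19/9 + w/9)
33*p(3) + R(F) = 33*(19/9 + (⅑)*3) + 2 = 33*(19/9 + ⅓) + 2 = 33*(22/9) + 2 = 242/3 + 2 = 248/3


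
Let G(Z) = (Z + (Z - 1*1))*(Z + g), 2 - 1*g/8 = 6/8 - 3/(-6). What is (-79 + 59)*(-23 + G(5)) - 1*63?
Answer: -1583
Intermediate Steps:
g = 6 (g = 16 - 8*(6/8 - 3/(-6)) = 16 - 8*(6*(⅛) - 3*(-⅙)) = 16 - 8*(¾ + ½) = 16 - 8*5/4 = 16 - 10 = 6)
G(Z) = (-1 + 2*Z)*(6 + Z) (G(Z) = (Z + (Z - 1*1))*(Z + 6) = (Z + (Z - 1))*(6 + Z) = (Z + (-1 + Z))*(6 + Z) = (-1 + 2*Z)*(6 + Z))
(-79 + 59)*(-23 + G(5)) - 1*63 = (-79 + 59)*(-23 + (-6 + 2*5² + 11*5)) - 1*63 = -20*(-23 + (-6 + 2*25 + 55)) - 63 = -20*(-23 + (-6 + 50 + 55)) - 63 = -20*(-23 + 99) - 63 = -20*76 - 63 = -1520 - 63 = -1583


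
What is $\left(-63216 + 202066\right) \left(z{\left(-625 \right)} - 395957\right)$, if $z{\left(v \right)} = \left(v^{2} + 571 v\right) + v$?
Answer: $-50379223200$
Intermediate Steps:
$z{\left(v \right)} = v^{2} + 572 v$
$\left(-63216 + 202066\right) \left(z{\left(-625 \right)} - 395957\right) = \left(-63216 + 202066\right) \left(- 625 \left(572 - 625\right) - 395957\right) = 138850 \left(\left(-625\right) \left(-53\right) - 395957\right) = 138850 \left(33125 - 395957\right) = 138850 \left(-362832\right) = -50379223200$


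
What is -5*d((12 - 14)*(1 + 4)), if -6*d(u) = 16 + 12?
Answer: 70/3 ≈ 23.333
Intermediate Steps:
d(u) = -14/3 (d(u) = -(16 + 12)/6 = -1/6*28 = -14/3)
-5*d((12 - 14)*(1 + 4)) = -5*(-14/3) = 70/3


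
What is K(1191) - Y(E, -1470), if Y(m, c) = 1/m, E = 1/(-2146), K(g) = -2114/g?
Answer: 2553772/1191 ≈ 2144.2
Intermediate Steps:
E = -1/2146 ≈ -0.00046598
K(1191) - Y(E, -1470) = -2114/1191 - 1/(-1/2146) = -2114*1/1191 - 1*(-2146) = -2114/1191 + 2146 = 2553772/1191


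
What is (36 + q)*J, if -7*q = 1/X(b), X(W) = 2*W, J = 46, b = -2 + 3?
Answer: 11569/7 ≈ 1652.7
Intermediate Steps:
b = 1
q = -1/14 (q = -1/(7*(2*1)) = -⅐/2 = -⅐*½ = -1/14 ≈ -0.071429)
(36 + q)*J = (36 - 1/14)*46 = (503/14)*46 = 11569/7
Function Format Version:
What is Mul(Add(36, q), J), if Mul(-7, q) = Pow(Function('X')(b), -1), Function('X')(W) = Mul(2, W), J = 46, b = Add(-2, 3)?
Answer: Rational(11569, 7) ≈ 1652.7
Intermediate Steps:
b = 1
q = Rational(-1, 14) (q = Mul(Rational(-1, 7), Pow(Mul(2, 1), -1)) = Mul(Rational(-1, 7), Pow(2, -1)) = Mul(Rational(-1, 7), Rational(1, 2)) = Rational(-1, 14) ≈ -0.071429)
Mul(Add(36, q), J) = Mul(Add(36, Rational(-1, 14)), 46) = Mul(Rational(503, 14), 46) = Rational(11569, 7)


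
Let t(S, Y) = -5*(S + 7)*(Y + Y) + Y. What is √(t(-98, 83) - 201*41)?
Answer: 2*√16843 ≈ 259.56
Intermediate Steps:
t(S, Y) = Y - 10*Y*(7 + S) (t(S, Y) = -5*(7 + S)*2*Y + Y = -10*Y*(7 + S) + Y = Y - 10*Y*(7 + S))
√(t(-98, 83) - 201*41) = √(-1*83*(69 + 10*(-98)) - 201*41) = √(-1*83*(69 - 980) - 8241) = √(-1*83*(-911) - 8241) = √(75613 - 8241) = √67372 = 2*√16843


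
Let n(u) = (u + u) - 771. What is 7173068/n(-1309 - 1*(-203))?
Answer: -7173068/2983 ≈ -2404.6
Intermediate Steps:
n(u) = -771 + 2*u (n(u) = 2*u - 771 = -771 + 2*u)
7173068/n(-1309 - 1*(-203)) = 7173068/(-771 + 2*(-1309 - 1*(-203))) = 7173068/(-771 + 2*(-1309 + 203)) = 7173068/(-771 + 2*(-1106)) = 7173068/(-771 - 2212) = 7173068/(-2983) = 7173068*(-1/2983) = -7173068/2983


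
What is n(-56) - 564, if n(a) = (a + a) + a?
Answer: -732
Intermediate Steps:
n(a) = 3*a (n(a) = 2*a + a = 3*a)
n(-56) - 564 = 3*(-56) - 564 = -168 - 564 = -732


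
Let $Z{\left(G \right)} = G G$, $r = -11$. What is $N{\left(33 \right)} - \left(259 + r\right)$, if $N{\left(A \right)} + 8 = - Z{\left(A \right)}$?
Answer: $-1345$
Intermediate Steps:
$Z{\left(G \right)} = G^{2}$
$N{\left(A \right)} = -8 - A^{2}$
$N{\left(33 \right)} - \left(259 + r\right) = \left(-8 - 33^{2}\right) - 248 = \left(-8 - 1089\right) + \left(-259 + 11\right) = \left(-8 - 1089\right) - 248 = -1097 - 248 = -1345$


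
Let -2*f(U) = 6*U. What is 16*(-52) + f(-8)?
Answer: -808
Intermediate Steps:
f(U) = -3*U
16*(-52) + f(-8) = 16*(-52) - 3*(-8) = -832 + 24 = -808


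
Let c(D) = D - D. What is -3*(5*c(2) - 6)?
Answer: 18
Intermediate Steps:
c(D) = 0
-3*(5*c(2) - 6) = -3*(5*0 - 6) = -3*(0 - 6) = -3*(-6) = 18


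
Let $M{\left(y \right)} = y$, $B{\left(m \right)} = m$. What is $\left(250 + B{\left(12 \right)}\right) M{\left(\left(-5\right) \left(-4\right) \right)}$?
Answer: $5240$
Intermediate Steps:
$\left(250 + B{\left(12 \right)}\right) M{\left(\left(-5\right) \left(-4\right) \right)} = \left(250 + 12\right) \left(\left(-5\right) \left(-4\right)\right) = 262 \cdot 20 = 5240$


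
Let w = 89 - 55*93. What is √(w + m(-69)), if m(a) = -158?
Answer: 72*I ≈ 72.0*I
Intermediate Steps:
w = -5026 (w = 89 - 5115 = -5026)
√(w + m(-69)) = √(-5026 - 158) = √(-5184) = 72*I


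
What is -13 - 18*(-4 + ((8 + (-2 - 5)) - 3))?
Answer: 95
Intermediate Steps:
-13 - 18*(-4 + ((8 + (-2 - 5)) - 3)) = -13 - 18*(-4 + ((8 - 7) - 3)) = -13 - 18*(-4 + (1 - 3)) = -13 - 18*(-4 - 2) = -13 - 18*(-6) = -13 + 108 = 95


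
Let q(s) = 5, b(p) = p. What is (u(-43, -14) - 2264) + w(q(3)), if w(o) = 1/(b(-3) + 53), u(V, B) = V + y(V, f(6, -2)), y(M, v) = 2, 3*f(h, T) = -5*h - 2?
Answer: -115249/50 ≈ -2305.0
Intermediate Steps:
f(h, T) = -⅔ - 5*h/3 (f(h, T) = (-5*h - 2)/3 = (-2 - 5*h)/3 = -⅔ - 5*h/3)
u(V, B) = 2 + V (u(V, B) = V + 2 = 2 + V)
w(o) = 1/50 (w(o) = 1/(-3 + 53) = 1/50)
(u(-43, -14) - 2264) + w(q(3)) = ((2 - 43) - 2264) + 1/50 = (-41 - 2264) + 1/50 = -2305 + 1/50 = -115249/50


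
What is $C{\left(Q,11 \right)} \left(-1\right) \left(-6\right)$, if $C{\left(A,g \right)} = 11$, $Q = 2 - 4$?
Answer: $66$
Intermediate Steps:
$Q = -2$ ($Q = 2 - 4 = -2$)
$C{\left(Q,11 \right)} \left(-1\right) \left(-6\right) = 11 \left(-1\right) \left(-6\right) = \left(-11\right) \left(-6\right) = 66$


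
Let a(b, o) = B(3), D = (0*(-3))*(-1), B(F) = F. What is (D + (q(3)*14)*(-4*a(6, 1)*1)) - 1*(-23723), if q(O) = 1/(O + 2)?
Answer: 118447/5 ≈ 23689.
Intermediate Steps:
D = 0 (D = 0*(-1) = 0)
a(b, o) = 3
q(O) = 1/(2 + O)
(D + (q(3)*14)*(-4*a(6, 1)*1)) - 1*(-23723) = (0 + (14/(2 + 3))*(-4*3*1)) - 1*(-23723) = (0 + (14/5)*(-12*1)) + 23723 = (0 + ((⅕)*14)*(-12)) + 23723 = (0 + (14/5)*(-12)) + 23723 = (0 - 168/5) + 23723 = -168/5 + 23723 = 118447/5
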